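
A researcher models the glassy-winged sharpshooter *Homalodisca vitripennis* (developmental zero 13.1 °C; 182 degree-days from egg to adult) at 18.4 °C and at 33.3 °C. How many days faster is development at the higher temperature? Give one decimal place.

25.3 days

At 18.4 °C: 182 / (18.4 − 13.1) = 182 / 5.3 = 34.340 d.
At 33.3 °C: 182 / (33.3 − 13.1) = 182 / 20.2 = 9.010 d.
Difference = |34.340 − 9.010| = 25.330 ≈ 25.3 days.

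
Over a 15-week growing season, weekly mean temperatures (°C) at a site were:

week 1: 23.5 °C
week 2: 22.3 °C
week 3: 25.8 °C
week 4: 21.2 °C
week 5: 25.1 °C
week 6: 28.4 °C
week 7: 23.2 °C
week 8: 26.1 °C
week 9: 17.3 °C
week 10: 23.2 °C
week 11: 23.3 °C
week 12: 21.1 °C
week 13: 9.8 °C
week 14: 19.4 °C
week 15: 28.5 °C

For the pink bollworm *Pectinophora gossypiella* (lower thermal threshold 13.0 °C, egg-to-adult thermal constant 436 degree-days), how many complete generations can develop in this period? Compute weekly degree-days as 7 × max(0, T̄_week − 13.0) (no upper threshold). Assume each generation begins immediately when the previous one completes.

Weekly DD (7 × max(0, T̄ − 13.0)): 73.5, 65.1, 89.6, 57.4, 84.7, 107.8, 71.4, 91.7, 30.1, 71.4, 72.1, 56.7, 0.0, 44.8, 108.5.
Season total = 1024.8 DD.
Complete generations = ⌊1024.8 / 436⌋ = 2.

2 generations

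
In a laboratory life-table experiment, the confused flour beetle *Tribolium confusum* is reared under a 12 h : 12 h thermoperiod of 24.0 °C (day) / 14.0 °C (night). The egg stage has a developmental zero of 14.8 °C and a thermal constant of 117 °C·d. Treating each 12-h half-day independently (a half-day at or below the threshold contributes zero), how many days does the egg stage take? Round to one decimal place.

25.4 days

Day half: max(0, 24.0 − 14.8) × 0.5 = 9.2 × 0.5 = 4.60 DD.
Night half: max(0, 14.0 − 14.8) × 0.5 = 0.0 × 0.5 = 0.00 DD.
Per 24 h: 4.60 DD/day.
Duration = 117 / 4.60 = 25.435 ≈ 25.4 days.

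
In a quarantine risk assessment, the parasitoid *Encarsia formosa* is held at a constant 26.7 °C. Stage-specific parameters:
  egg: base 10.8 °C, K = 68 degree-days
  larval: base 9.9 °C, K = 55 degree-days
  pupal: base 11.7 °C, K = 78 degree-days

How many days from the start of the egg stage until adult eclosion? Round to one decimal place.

egg: 68 / (26.7 − 10.8) = 68 / 15.9 = 4.277 d.
larval: 55 / (26.7 − 9.9) = 55 / 16.8 = 3.274 d.
pupal: 78 / (26.7 − 11.7) = 78 / 15.0 = 5.200 d.
Sum = 12.751 ≈ 12.8 days.

12.8 days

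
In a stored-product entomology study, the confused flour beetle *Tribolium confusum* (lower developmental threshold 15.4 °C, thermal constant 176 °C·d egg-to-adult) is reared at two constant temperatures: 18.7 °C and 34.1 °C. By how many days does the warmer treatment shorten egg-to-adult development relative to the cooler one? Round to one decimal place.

At 18.7 °C: 176 / (18.7 − 15.4) = 176 / 3.3 = 53.333 d.
At 34.1 °C: 176 / (34.1 − 15.4) = 176 / 18.7 = 9.412 d.
Difference = |53.333 − 9.412| = 43.922 ≈ 43.9 days.

43.9 days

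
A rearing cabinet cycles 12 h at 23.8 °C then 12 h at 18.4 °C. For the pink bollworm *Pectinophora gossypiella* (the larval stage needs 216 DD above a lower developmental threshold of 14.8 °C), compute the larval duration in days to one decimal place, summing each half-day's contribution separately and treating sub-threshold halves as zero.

Day half: max(0, 23.8 − 14.8) × 0.5 = 9.0 × 0.5 = 4.50 DD.
Night half: max(0, 18.4 − 14.8) × 0.5 = 3.6 × 0.5 = 1.80 DD.
Per 24 h: 6.30 DD/day.
Duration = 216 / 6.30 = 34.286 ≈ 34.3 days.

34.3 days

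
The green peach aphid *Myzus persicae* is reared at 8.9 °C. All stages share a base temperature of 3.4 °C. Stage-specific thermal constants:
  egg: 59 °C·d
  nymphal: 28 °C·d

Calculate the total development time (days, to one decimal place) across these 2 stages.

15.8 days

Daily accumulation at 8.9 °C = 8.9 − 3.4 = 5.5 DD/day.
Total K = 59 + 28 = 87 DD.
Total duration = 87 / 5.5 = 15.818 ≈ 15.8 days.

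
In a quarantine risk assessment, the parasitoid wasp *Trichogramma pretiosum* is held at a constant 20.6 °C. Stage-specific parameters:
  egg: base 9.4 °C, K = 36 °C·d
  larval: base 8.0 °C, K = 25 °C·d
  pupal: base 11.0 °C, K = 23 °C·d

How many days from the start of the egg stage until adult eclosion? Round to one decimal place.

7.6 days

egg: 36 / (20.6 − 9.4) = 36 / 11.2 = 3.214 d.
larval: 25 / (20.6 − 8.0) = 25 / 12.6 = 1.984 d.
pupal: 23 / (20.6 − 11.0) = 23 / 9.6 = 2.396 d.
Sum = 7.594 ≈ 7.6 days.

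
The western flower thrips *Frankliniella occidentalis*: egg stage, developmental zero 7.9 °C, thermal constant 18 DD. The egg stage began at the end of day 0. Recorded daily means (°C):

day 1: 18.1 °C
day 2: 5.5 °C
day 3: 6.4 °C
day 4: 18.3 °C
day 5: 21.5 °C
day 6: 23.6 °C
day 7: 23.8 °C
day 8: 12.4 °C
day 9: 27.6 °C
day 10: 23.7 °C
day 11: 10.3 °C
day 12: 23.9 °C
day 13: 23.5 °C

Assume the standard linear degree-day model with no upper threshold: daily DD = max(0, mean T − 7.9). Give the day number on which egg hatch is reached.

day 4

Daily DD above 7.9 °C: 10.2, 0.0, 0.0, 10.4, 13.6, 15.7, 15.9, 4.5, 19.7, 15.8, 2.4, 16.0, 15.6.
Cumulative: 10.2, 10.2, 10.2, 20.6, 34.2, 49.9, 65.8, 70.3, 90.0, 105.8, 108.2, 124.2, 139.8.
The total first reaches 18 DD on day 4.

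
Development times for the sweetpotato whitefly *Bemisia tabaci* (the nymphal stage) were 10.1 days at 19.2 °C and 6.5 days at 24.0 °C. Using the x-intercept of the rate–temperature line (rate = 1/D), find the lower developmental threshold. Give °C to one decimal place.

Under the model K = D·(T − T_b), so D₁·(T₁ − T_b) = D₂·(T₂ − T_b).
10.1·(19.2 − T_b) = 6.5·(24.0 − T_b)
T_b = (10.1·19.2 − 6.5·24.0) / (10.1 − 6.5) = 37.92 / 3.6 = 10.533 °C ≈ 10.5 °C.

10.5 °C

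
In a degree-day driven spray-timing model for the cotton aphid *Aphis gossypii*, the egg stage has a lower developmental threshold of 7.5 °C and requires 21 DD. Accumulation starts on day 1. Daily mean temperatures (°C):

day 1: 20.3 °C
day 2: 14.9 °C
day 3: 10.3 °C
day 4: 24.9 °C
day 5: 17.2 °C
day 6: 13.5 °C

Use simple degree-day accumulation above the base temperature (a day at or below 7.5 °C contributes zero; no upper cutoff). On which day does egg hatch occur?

Daily DD above 7.5 °C: 12.8, 7.4, 2.8, 17.4, 9.7, 6.0.
Cumulative: 12.8, 20.2, 23.0, 40.4, 50.1, 56.1.
The total first reaches 21 DD on day 3.

day 3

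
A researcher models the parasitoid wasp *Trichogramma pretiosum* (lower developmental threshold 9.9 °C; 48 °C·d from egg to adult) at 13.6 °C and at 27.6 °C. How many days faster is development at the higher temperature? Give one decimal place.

10.3 days

At 13.6 °C: 48 / (13.6 − 9.9) = 48 / 3.7 = 12.973 d.
At 27.6 °C: 48 / (27.6 − 9.9) = 48 / 17.7 = 2.712 d.
Difference = |12.973 − 2.712| = 10.261 ≈ 10.3 days.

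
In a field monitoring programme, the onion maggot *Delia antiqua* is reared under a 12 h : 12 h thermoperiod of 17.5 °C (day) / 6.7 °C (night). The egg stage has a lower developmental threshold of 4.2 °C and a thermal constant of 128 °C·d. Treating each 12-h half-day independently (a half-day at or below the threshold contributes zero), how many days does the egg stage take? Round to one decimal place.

Day half: max(0, 17.5 − 4.2) × 0.5 = 13.3 × 0.5 = 6.65 DD.
Night half: max(0, 6.7 − 4.2) × 0.5 = 2.5 × 0.5 = 1.25 DD.
Per 24 h: 7.90 DD/day.
Duration = 128 / 7.90 = 16.203 ≈ 16.2 days.

16.2 days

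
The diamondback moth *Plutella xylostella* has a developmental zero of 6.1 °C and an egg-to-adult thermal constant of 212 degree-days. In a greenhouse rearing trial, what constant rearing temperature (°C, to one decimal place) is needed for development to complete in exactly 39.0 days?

11.5 °C

Required daily accumulation = 212 / 39.0 = 5.436 DD/day.
T = T_base + 5.436 = 6.1 + 5.436 = 11.536 ≈ 11.5 °C.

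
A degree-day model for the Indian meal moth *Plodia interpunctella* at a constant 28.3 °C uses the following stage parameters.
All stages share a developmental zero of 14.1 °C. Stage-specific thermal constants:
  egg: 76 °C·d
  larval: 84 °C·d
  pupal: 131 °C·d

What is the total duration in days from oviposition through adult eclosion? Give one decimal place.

Daily accumulation at 28.3 °C = 28.3 − 14.1 = 14.2 DD/day.
Total K = 76 + 84 + 131 = 291 DD.
Total duration = 291 / 14.2 = 20.493 ≈ 20.5 days.

20.5 days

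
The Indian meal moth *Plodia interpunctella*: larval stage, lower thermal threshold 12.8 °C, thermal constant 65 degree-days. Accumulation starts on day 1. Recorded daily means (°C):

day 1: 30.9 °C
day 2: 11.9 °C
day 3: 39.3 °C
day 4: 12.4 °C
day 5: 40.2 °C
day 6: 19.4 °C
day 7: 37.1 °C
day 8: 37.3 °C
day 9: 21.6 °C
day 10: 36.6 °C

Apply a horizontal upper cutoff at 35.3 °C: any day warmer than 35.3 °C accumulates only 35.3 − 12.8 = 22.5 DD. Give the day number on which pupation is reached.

Daily DD above 12.8 °C (capped at 22.5): 18.1, 0.0, 22.5, 0.0, 22.5, 6.6, 22.5, 22.5, 8.8, 22.5.
Cumulative: 18.1, 18.1, 40.6, 40.6, 63.1, 69.7, 92.2, 114.7, 123.5, 146.0.
The total first reaches 65 DD on day 6.

day 6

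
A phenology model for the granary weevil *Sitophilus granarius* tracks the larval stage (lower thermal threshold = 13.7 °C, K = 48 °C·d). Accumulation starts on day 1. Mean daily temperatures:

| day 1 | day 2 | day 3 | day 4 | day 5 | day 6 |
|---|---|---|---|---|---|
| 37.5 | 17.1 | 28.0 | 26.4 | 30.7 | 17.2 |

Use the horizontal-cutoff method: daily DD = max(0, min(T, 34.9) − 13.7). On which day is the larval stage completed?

Daily DD above 13.7 °C (capped at 21.2): 21.2, 3.4, 14.3, 12.7, 17.0, 3.5.
Cumulative: 21.2, 24.6, 38.9, 51.6, 68.6, 72.1.
The total first reaches 48 DD on day 4.

day 4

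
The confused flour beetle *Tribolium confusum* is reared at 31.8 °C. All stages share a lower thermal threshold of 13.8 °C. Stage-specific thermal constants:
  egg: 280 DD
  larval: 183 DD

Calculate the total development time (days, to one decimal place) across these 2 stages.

Daily accumulation at 31.8 °C = 31.8 − 13.8 = 18.0 DD/day.
Total K = 280 + 183 = 463 DD.
Total duration = 463 / 18.0 = 25.722 ≈ 25.7 days.

25.7 days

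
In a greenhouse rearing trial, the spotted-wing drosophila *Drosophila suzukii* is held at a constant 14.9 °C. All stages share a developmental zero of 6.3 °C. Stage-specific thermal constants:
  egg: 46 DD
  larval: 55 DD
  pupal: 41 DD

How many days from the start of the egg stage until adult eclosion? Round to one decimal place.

16.5 days

Daily accumulation at 14.9 °C = 14.9 − 6.3 = 8.6 DD/day.
Total K = 46 + 55 + 41 = 142 DD.
Total duration = 142 / 8.6 = 16.512 ≈ 16.5 days.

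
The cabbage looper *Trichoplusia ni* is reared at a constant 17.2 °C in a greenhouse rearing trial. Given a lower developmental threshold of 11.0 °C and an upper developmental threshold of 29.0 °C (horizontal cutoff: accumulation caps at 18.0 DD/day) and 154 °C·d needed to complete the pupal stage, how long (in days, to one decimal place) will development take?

Daily accumulation = 17.2 − 11.0 = 6.2 DD/day.
Duration = 154 / 6.2 = 24.839 ≈ 24.8 days.

24.8 days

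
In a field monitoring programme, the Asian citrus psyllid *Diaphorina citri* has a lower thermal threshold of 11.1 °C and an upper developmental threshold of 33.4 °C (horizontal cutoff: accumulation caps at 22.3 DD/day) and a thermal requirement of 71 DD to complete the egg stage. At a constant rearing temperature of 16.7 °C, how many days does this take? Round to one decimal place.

12.7 days

Daily accumulation = 16.7 − 11.1 = 5.6 DD/day.
Duration = 71 / 5.6 = 12.679 ≈ 12.7 days.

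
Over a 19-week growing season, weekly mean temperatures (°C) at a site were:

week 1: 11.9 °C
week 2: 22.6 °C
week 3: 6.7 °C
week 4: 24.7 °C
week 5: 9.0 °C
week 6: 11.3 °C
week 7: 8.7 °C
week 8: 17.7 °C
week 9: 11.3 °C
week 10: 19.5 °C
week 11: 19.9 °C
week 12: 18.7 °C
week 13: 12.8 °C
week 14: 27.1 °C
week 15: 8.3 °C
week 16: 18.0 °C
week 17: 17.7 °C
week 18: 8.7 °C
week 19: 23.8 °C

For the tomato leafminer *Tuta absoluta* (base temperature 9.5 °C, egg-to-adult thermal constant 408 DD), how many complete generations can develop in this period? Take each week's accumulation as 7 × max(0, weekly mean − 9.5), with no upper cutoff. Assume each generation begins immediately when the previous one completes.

2 generations

Weekly DD (7 × max(0, T̄ − 9.5)): 16.8, 91.7, 0.0, 106.4, 0.0, 12.6, 0.0, 57.4, 12.6, 70.0, 72.8, 64.4, 23.1, 123.2, 0.0, 59.5, 57.4, 0.0, 100.1.
Season total = 868.0 DD.
Complete generations = ⌊868.0 / 408⌋ = 2.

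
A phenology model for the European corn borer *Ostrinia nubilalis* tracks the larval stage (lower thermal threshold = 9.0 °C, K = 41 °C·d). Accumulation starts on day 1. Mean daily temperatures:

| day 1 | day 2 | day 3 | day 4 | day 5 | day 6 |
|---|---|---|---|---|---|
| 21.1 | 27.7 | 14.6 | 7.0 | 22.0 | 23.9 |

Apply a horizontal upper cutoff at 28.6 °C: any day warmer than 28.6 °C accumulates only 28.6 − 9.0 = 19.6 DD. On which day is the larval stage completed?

Daily DD above 9.0 °C (capped at 19.6): 12.1, 18.7, 5.6, 0.0, 13.0, 14.9.
Cumulative: 12.1, 30.8, 36.4, 36.4, 49.4, 64.3.
The total first reaches 41 DD on day 5.

day 5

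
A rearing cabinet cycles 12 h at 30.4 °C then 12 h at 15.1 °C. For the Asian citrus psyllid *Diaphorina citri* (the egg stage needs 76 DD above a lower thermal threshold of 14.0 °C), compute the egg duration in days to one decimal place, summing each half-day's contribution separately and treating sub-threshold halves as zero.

Day half: max(0, 30.4 − 14.0) × 0.5 = 16.4 × 0.5 = 8.20 DD.
Night half: max(0, 15.1 − 14.0) × 0.5 = 1.1 × 0.5 = 0.55 DD.
Per 24 h: 8.75 DD/day.
Duration = 76 / 8.75 = 8.686 ≈ 8.7 days.

8.7 days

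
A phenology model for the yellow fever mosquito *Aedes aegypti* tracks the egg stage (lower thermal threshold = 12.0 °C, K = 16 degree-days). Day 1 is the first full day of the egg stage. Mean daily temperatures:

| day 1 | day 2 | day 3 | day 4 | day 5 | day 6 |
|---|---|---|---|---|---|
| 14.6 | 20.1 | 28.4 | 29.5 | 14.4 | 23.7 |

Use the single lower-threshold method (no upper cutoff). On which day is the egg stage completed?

day 3

Daily DD above 12.0 °C: 2.6, 8.1, 16.4, 17.5, 2.4, 11.7.
Cumulative: 2.6, 10.7, 27.1, 44.6, 47.0, 58.7.
The total first reaches 16 DD on day 3.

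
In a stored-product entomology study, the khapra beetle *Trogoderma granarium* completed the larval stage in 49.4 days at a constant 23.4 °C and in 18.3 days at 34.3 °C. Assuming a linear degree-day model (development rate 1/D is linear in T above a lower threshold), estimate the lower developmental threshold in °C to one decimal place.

Under the model K = D·(T − T_b), so D₁·(T₁ − T_b) = D₂·(T₂ − T_b).
49.4·(23.4 − T_b) = 18.3·(34.3 − T_b)
T_b = (49.4·23.4 − 18.3·34.3) / (49.4 − 18.3) = 528.27 / 31.1 = 16.986 °C ≈ 17.0 °C.

17.0 °C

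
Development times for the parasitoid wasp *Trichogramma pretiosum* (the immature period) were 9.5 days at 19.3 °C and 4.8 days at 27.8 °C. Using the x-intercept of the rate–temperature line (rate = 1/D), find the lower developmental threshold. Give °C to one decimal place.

10.6 °C

Equal thermal constants: D₁(T₁ − T_b) = D₂(T₂ − T_b).
9.5·(19.3 − T_b) = 4.8·(27.8 − T_b)
T_b = (9.5·19.3 − 4.8·27.8) / (9.5 − 4.8) = 49.91 / 4.7 = 10.619 °C ≈ 10.6 °C.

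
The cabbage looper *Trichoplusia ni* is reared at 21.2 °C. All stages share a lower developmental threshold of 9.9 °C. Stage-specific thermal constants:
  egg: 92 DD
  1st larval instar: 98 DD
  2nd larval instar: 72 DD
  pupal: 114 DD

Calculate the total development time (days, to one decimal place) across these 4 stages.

33.3 days

Daily accumulation at 21.2 °C = 21.2 − 9.9 = 11.3 DD/day.
Total K = 92 + 98 + 72 + 114 = 376 DD.
Total duration = 376 / 11.3 = 33.274 ≈ 33.3 days.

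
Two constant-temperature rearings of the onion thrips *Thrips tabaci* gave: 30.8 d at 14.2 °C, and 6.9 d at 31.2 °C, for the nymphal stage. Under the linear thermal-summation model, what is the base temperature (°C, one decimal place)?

Linear rate model ⇒ the product D·(T − T_b) is constant across temperatures.
30.8·(14.2 − T_b) = 6.9·(31.2 − T_b)
T_b = (30.8·14.2 − 6.9·31.2) / (30.8 − 6.9) = 222.08 / 23.9 = 9.292 °C ≈ 9.3 °C.

9.3 °C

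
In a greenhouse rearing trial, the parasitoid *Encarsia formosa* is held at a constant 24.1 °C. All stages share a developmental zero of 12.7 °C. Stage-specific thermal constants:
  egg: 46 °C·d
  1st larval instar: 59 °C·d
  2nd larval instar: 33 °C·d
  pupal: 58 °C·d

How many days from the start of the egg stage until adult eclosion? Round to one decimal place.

Daily accumulation at 24.1 °C = 24.1 − 12.7 = 11.4 DD/day.
Total K = 46 + 59 + 33 + 58 = 196 DD.
Total duration = 196 / 11.4 = 17.193 ≈ 17.2 days.

17.2 days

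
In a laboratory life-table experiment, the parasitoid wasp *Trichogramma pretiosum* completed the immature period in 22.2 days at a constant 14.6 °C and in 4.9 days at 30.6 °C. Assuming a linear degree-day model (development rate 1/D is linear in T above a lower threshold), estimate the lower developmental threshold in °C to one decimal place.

Linear rate model ⇒ the product D·(T − T_b) is constant across temperatures.
22.2·(14.6 − T_b) = 4.9·(30.6 − T_b)
T_b = (22.2·14.6 − 4.9·30.6) / (22.2 − 4.9) = 174.18 / 17.3 = 10.068 °C ≈ 10.1 °C.

10.1 °C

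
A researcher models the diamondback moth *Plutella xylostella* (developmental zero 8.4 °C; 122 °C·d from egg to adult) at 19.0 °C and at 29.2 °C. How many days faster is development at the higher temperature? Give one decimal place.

5.6 days

At 19.0 °C: 122 / (19.0 − 8.4) = 122 / 10.6 = 11.509 d.
At 29.2 °C: 122 / (29.2 − 8.4) = 122 / 20.8 = 5.865 d.
Difference = |11.509 − 5.865| = 5.644 ≈ 5.6 days.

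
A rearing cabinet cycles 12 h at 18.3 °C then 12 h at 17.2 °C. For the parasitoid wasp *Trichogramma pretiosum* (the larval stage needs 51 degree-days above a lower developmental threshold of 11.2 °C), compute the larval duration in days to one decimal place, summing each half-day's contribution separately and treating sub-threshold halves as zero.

7.8 days

Day half: max(0, 18.3 − 11.2) × 0.5 = 7.1 × 0.5 = 3.55 DD.
Night half: max(0, 17.2 − 11.2) × 0.5 = 6.0 × 0.5 = 3.00 DD.
Per 24 h: 6.55 DD/day.
Duration = 51 / 6.55 = 7.786 ≈ 7.8 days.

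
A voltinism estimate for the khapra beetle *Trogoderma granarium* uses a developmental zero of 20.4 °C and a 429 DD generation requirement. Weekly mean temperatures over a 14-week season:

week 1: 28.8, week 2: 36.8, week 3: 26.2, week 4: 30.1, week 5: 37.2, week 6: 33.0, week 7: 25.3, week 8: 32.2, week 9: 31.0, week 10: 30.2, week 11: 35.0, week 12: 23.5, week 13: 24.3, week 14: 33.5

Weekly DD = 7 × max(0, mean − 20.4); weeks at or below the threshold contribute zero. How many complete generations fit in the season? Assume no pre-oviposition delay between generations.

2 generations

Weekly DD (7 × max(0, T̄ − 20.4)): 58.8, 114.8, 40.6, 67.9, 117.6, 88.2, 34.3, 82.6, 74.2, 68.6, 102.2, 21.7, 27.3, 91.7.
Season total = 990.5 DD.
Complete generations = ⌊990.5 / 429⌋ = 2.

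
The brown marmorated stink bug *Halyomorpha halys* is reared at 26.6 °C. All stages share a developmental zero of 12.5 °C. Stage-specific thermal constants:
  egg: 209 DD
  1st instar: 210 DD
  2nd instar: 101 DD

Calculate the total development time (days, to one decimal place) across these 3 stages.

36.9 days

Daily accumulation at 26.6 °C = 26.6 − 12.5 = 14.1 DD/day.
Total K = 209 + 210 + 101 = 520 DD.
Total duration = 520 / 14.1 = 36.879 ≈ 36.9 days.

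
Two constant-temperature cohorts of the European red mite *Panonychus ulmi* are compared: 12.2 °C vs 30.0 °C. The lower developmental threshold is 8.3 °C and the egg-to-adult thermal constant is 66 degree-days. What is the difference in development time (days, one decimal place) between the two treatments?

13.9 days

At 12.2 °C: 66 / (12.2 − 8.3) = 66 / 3.9 = 16.923 d.
At 30.0 °C: 66 / (30.0 − 8.3) = 66 / 21.7 = 3.041 d.
Difference = |16.923 − 3.041| = 13.882 ≈ 13.9 days.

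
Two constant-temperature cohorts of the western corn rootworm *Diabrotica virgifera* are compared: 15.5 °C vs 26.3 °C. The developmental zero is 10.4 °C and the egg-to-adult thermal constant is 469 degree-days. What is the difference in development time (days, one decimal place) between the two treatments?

At 15.5 °C: 469 / (15.5 − 10.4) = 469 / 5.1 = 91.961 d.
At 26.3 °C: 469 / (26.3 − 10.4) = 469 / 15.9 = 29.497 d.
Difference = |91.961 − 29.497| = 62.464 ≈ 62.5 days.

62.5 days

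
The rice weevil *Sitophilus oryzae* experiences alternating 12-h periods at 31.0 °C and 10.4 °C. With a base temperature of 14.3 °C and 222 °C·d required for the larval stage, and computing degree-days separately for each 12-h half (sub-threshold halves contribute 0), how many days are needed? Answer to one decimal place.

26.6 days

Day half: max(0, 31.0 − 14.3) × 0.5 = 16.7 × 0.5 = 8.35 DD.
Night half: max(0, 10.4 − 14.3) × 0.5 = 0.0 × 0.5 = 0.00 DD.
Per 24 h: 8.35 DD/day.
Duration = 222 / 8.35 = 26.587 ≈ 26.6 days.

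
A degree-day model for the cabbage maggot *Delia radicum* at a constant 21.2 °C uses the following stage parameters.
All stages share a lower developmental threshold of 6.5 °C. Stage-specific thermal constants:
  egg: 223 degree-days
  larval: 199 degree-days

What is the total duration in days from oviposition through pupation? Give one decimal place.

Daily accumulation at 21.2 °C = 21.2 − 6.5 = 14.7 DD/day.
Total K = 223 + 199 = 422 DD.
Total duration = 422 / 14.7 = 28.707 ≈ 28.7 days.

28.7 days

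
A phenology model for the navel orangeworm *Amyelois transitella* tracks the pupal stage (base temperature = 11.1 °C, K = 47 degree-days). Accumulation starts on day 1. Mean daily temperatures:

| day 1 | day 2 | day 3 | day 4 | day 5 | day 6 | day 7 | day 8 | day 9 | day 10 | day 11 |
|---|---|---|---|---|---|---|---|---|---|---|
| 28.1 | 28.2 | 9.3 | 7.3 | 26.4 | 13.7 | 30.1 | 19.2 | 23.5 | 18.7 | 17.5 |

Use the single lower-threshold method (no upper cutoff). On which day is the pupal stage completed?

Daily DD above 11.1 °C: 17.0, 17.1, 0.0, 0.0, 15.3, 2.6, 19.0, 8.1, 12.4, 7.6, 6.4.
Cumulative: 17.0, 34.1, 34.1, 34.1, 49.4, 52.0, 71.0, 79.1, 91.5, 99.1, 105.5.
The total first reaches 47 DD on day 5.

day 5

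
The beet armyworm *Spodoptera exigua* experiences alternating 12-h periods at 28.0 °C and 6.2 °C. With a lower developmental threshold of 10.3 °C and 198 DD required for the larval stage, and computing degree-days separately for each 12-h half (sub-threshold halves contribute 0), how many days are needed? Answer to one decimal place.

Day half: max(0, 28.0 − 10.3) × 0.5 = 17.7 × 0.5 = 8.85 DD.
Night half: max(0, 6.2 − 10.3) × 0.5 = 0.0 × 0.5 = 0.00 DD.
Per 24 h: 8.85 DD/day.
Duration = 198 / 8.85 = 22.373 ≈ 22.4 days.

22.4 days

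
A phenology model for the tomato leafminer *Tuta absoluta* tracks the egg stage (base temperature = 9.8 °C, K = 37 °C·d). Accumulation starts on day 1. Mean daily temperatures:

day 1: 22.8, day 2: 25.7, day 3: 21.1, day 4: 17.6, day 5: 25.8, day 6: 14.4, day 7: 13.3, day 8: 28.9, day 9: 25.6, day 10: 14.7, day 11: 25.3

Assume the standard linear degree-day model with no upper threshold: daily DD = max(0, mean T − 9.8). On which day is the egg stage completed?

day 3

Daily DD above 9.8 °C: 13.0, 15.9, 11.3, 7.8, 16.0, 4.6, 3.5, 19.1, 15.8, 4.9, 15.5.
Cumulative: 13.0, 28.9, 40.2, 48.0, 64.0, 68.6, 72.1, 91.2, 107.0, 111.9, 127.4.
The total first reaches 37 DD on day 3.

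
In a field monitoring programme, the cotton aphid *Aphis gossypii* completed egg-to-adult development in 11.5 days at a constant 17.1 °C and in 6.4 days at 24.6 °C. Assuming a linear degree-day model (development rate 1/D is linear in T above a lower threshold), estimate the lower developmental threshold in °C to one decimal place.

7.7 °C

Linear rate model ⇒ the product D·(T − T_b) is constant across temperatures.
11.5·(17.1 − T_b) = 6.4·(24.6 − T_b)
T_b = (11.5·17.1 − 6.4·24.6) / (11.5 − 6.4) = 39.21 / 5.1 = 7.688 °C ≈ 7.7 °C.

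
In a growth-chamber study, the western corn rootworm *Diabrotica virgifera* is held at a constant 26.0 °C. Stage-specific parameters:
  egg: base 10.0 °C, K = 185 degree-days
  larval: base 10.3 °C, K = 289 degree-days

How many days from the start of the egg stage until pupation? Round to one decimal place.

30.0 days

egg: 185 / (26.0 − 10.0) = 185 / 16.0 = 11.562 d.
larval: 289 / (26.0 − 10.3) = 289 / 15.7 = 18.408 d.
Sum = 29.970 ≈ 30.0 days.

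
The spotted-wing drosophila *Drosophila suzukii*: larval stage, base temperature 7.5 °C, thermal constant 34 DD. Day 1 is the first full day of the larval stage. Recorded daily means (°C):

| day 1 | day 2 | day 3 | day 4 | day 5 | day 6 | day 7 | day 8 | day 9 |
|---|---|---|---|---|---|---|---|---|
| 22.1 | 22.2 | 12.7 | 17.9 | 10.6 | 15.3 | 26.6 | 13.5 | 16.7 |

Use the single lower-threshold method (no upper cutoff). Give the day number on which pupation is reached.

Daily DD above 7.5 °C: 14.6, 14.7, 5.2, 10.4, 3.1, 7.8, 19.1, 6.0, 9.2.
Cumulative: 14.6, 29.3, 34.5, 44.9, 48.0, 55.8, 74.9, 80.9, 90.1.
The total first reaches 34 DD on day 3.

day 3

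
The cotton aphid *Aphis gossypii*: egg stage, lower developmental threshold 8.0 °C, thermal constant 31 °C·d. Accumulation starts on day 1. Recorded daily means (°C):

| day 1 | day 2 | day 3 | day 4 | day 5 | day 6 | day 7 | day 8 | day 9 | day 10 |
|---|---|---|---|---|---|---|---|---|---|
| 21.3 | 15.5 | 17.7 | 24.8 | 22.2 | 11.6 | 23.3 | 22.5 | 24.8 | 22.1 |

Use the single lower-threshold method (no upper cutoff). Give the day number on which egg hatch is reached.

day 4

Daily DD above 8.0 °C: 13.3, 7.5, 9.7, 16.8, 14.2, 3.6, 15.3, 14.5, 16.8, 14.1.
Cumulative: 13.3, 20.8, 30.5, 47.3, 61.5, 65.1, 80.4, 94.9, 111.7, 125.8.
The total first reaches 31 DD on day 4.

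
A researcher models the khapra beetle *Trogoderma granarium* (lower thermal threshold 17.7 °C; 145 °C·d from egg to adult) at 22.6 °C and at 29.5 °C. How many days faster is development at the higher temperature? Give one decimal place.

At 22.6 °C: 145 / (22.6 − 17.7) = 145 / 4.9 = 29.592 d.
At 29.5 °C: 145 / (29.5 − 17.7) = 145 / 11.8 = 12.288 d.
Difference = |29.592 − 12.288| = 17.304 ≈ 17.3 days.

17.3 days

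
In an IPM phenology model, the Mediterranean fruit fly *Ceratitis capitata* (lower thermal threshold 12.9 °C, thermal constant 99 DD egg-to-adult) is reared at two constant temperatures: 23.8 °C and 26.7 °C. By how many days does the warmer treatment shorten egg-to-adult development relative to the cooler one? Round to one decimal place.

At 23.8 °C: 99 / (23.8 − 12.9) = 99 / 10.9 = 9.083 d.
At 26.7 °C: 99 / (26.7 − 12.9) = 99 / 13.8 = 7.174 d.
Difference = |9.083 − 7.174| = 1.909 ≈ 1.9 days.

1.9 days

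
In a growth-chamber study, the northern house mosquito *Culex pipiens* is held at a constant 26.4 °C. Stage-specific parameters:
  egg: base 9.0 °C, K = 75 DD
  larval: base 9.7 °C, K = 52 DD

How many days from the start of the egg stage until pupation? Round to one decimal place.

egg: 75 / (26.4 − 9.0) = 75 / 17.4 = 4.310 d.
larval: 52 / (26.4 − 9.7) = 52 / 16.7 = 3.114 d.
Sum = 7.424 ≈ 7.4 days.

7.4 days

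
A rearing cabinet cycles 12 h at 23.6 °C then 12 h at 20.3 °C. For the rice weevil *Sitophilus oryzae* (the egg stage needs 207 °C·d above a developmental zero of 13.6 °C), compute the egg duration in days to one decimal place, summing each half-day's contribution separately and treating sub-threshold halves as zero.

Day half: max(0, 23.6 − 13.6) × 0.5 = 10.0 × 0.5 = 5.00 DD.
Night half: max(0, 20.3 − 13.6) × 0.5 = 6.7 × 0.5 = 3.35 DD.
Per 24 h: 8.35 DD/day.
Duration = 207 / 8.35 = 24.790 ≈ 24.8 days.

24.8 days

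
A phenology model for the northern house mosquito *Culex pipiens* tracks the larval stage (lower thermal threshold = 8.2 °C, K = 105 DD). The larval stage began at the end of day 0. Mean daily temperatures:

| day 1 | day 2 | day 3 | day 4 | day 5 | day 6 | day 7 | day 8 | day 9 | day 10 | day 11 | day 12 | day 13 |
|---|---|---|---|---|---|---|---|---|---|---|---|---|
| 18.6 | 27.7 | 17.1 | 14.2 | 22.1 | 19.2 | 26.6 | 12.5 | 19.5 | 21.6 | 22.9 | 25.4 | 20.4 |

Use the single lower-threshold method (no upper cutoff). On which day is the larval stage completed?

Daily DD above 8.2 °C: 10.4, 19.5, 8.9, 6.0, 13.9, 11.0, 18.4, 4.3, 11.3, 13.4, 14.7, 17.2, 12.2.
Cumulative: 10.4, 29.9, 38.8, 44.8, 58.7, 69.7, 88.1, 92.4, 103.7, 117.1, 131.8, 149.0, 161.2.
The total first reaches 105 DD on day 10.

day 10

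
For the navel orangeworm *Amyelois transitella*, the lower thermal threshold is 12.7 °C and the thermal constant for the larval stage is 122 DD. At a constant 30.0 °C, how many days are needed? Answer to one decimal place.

7.1 days

Daily accumulation = 30.0 − 12.7 = 17.3 DD/day.
Duration = 122 / 17.3 = 7.052 ≈ 7.1 days.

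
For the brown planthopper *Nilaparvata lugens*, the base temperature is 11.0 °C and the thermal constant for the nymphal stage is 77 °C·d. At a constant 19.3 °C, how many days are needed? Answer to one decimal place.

9.3 days

Daily accumulation = 19.3 − 11.0 = 8.3 DD/day.
Duration = 77 / 8.3 = 9.277 ≈ 9.3 days.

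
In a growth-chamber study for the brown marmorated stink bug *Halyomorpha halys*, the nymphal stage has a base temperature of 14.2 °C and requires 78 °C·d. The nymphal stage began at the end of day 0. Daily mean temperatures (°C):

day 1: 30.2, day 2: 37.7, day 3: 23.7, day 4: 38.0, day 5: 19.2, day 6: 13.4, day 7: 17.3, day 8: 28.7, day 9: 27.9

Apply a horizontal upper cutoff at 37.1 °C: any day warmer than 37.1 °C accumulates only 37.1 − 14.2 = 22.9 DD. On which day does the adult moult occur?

Daily DD above 14.2 °C (capped at 22.9): 16.0, 22.9, 9.5, 22.9, 5.0, 0.0, 3.1, 14.5, 13.7.
Cumulative: 16.0, 38.9, 48.4, 71.3, 76.3, 76.3, 79.4, 93.9, 107.6.
The total first reaches 78 DD on day 7.

day 7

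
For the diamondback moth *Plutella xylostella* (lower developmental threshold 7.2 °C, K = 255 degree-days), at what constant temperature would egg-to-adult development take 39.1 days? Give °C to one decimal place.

13.7 °C

Required daily accumulation = 255 / 39.1 = 6.522 DD/day.
T = T_base + 6.522 = 7.2 + 6.522 = 13.722 ≈ 13.7 °C.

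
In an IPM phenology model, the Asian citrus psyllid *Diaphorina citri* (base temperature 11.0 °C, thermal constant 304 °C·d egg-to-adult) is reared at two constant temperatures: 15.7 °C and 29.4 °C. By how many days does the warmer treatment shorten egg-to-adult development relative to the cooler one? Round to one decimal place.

48.2 days

At 15.7 °C: 304 / (15.7 − 11.0) = 304 / 4.7 = 64.681 d.
At 29.4 °C: 304 / (29.4 − 11.0) = 304 / 18.4 = 16.522 d.
Difference = |64.681 − 16.522| = 48.159 ≈ 48.2 days.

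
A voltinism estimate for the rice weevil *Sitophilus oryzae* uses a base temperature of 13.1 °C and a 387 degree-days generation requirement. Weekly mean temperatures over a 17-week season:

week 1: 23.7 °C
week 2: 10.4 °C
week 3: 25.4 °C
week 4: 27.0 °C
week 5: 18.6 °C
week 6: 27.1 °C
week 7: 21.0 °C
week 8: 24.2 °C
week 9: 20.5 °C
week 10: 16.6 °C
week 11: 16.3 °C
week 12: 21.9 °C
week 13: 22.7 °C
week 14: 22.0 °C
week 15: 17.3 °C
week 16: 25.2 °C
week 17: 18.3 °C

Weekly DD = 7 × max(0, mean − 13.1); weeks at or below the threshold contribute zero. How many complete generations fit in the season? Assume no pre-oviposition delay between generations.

2 generations

Weekly DD (7 × max(0, T̄ − 13.1)): 74.2, 0.0, 86.1, 97.3, 38.5, 98.0, 55.3, 77.7, 51.8, 24.5, 22.4, 61.6, 67.2, 62.3, 29.4, 84.7, 36.4.
Season total = 967.4 DD.
Complete generations = ⌊967.4 / 387⌋ = 2.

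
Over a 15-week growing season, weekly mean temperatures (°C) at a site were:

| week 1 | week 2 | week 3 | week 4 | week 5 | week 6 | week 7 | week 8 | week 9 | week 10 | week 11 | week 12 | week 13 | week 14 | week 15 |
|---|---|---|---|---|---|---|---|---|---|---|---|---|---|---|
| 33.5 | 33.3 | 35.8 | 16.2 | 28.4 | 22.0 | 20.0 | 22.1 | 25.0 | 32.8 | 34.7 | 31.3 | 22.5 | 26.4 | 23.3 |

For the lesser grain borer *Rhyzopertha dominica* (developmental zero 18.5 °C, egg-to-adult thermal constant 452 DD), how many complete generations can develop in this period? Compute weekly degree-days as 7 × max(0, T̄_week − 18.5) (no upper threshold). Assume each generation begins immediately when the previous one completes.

2 generations

Weekly DD (7 × max(0, T̄ − 18.5)): 105.0, 103.6, 121.1, 0.0, 69.3, 24.5, 10.5, 25.2, 45.5, 100.1, 113.4, 89.6, 28.0, 55.3, 33.6.
Season total = 924.7 DD.
Complete generations = ⌊924.7 / 452⌋ = 2.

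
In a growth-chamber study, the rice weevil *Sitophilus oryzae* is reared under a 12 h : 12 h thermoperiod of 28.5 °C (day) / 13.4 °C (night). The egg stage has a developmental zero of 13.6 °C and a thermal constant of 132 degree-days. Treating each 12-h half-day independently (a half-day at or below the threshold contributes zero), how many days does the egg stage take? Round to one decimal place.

Day half: max(0, 28.5 − 13.6) × 0.5 = 14.9 × 0.5 = 7.45 DD.
Night half: max(0, 13.4 − 13.6) × 0.5 = 0.0 × 0.5 = 0.00 DD.
Per 24 h: 7.45 DD/day.
Duration = 132 / 7.45 = 17.718 ≈ 17.7 days.

17.7 days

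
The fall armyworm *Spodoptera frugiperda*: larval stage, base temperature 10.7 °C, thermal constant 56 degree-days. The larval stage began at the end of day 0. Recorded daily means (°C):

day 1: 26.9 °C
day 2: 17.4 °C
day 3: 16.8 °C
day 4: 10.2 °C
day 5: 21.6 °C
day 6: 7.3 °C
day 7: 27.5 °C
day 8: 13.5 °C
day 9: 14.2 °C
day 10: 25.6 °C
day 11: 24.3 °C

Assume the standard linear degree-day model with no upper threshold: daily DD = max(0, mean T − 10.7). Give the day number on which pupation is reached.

day 7

Daily DD above 10.7 °C: 16.2, 6.7, 6.1, 0.0, 10.9, 0.0, 16.8, 2.8, 3.5, 14.9, 13.6.
Cumulative: 16.2, 22.9, 29.0, 29.0, 39.9, 39.9, 56.7, 59.5, 63.0, 77.9, 91.5.
The total first reaches 56 DD on day 7.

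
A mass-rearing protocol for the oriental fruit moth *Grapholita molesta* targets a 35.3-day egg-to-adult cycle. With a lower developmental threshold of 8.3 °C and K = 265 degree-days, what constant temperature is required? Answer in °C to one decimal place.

Required daily accumulation = 265 / 35.3 = 7.507 DD/day.
T = T_base + 7.507 = 8.3 + 7.507 = 15.807 ≈ 15.8 °C.

15.8 °C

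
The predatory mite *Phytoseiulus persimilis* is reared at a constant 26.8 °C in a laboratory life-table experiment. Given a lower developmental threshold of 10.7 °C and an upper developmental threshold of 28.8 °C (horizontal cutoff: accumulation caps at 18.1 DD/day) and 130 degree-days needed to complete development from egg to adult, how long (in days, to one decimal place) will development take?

Daily accumulation = 26.8 − 10.7 = 16.1 DD/day.
Duration = 130 / 16.1 = 8.075 ≈ 8.1 days.

8.1 days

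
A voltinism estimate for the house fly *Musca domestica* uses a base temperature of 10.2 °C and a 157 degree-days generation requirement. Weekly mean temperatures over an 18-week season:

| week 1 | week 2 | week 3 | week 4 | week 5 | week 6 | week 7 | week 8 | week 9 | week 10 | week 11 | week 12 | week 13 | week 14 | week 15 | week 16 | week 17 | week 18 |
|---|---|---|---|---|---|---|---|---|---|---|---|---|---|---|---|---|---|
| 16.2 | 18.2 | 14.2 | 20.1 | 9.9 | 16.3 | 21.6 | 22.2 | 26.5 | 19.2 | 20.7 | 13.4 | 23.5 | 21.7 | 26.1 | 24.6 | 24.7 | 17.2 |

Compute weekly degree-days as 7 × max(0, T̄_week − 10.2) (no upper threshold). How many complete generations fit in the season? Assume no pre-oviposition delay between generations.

Weekly DD (7 × max(0, T̄ − 10.2)): 42.0, 56.0, 28.0, 69.3, 0.0, 42.7, 79.8, 84.0, 114.1, 63.0, 73.5, 22.4, 93.1, 80.5, 111.3, 100.8, 101.5, 49.0.
Season total = 1211.0 DD.
Complete generations = ⌊1211.0 / 157⌋ = 7.

7 generations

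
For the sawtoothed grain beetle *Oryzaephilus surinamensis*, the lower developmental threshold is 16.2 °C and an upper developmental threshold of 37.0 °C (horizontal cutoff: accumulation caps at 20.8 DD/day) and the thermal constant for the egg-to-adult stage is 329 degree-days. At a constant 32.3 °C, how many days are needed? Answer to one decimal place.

Daily accumulation = 32.3 − 16.2 = 16.1 DD/day.
Duration = 329 / 16.1 = 20.435 ≈ 20.4 days.

20.4 days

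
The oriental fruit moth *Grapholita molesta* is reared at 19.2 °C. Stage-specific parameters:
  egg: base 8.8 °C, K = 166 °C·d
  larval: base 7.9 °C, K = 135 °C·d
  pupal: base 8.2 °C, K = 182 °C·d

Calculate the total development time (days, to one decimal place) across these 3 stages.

egg: 166 / (19.2 − 8.8) = 166 / 10.4 = 15.962 d.
larval: 135 / (19.2 − 7.9) = 135 / 11.3 = 11.947 d.
pupal: 182 / (19.2 − 8.2) = 182 / 11.0 = 16.545 d.
Sum = 44.454 ≈ 44.5 days.

44.5 days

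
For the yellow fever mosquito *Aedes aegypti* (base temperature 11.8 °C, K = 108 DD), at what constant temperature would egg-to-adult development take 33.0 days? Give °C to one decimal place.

15.1 °C

Required daily accumulation = 108 / 33.0 = 3.273 DD/day.
T = T_base + 3.273 = 11.8 + 3.273 = 15.073 ≈ 15.1 °C.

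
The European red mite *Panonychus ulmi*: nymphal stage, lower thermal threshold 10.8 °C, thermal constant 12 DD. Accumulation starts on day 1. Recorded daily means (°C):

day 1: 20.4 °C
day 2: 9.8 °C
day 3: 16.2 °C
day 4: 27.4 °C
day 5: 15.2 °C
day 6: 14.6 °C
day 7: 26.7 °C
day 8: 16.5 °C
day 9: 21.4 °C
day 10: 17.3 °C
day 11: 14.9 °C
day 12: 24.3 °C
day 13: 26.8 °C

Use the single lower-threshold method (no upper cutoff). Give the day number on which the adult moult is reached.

Daily DD above 10.8 °C: 9.6, 0.0, 5.4, 16.6, 4.4, 3.8, 15.9, 5.7, 10.6, 6.5, 4.1, 13.5, 16.0.
Cumulative: 9.6, 9.6, 15.0, 31.6, 36.0, 39.8, 55.7, 61.4, 72.0, 78.5, 82.6, 96.1, 112.1.
The total first reaches 12 DD on day 3.

day 3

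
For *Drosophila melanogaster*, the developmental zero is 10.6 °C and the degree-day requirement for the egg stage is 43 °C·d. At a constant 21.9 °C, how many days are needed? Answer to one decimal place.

3.8 days

Daily accumulation = 21.9 − 10.6 = 11.3 DD/day.
Duration = 43 / 11.3 = 3.805 ≈ 3.8 days.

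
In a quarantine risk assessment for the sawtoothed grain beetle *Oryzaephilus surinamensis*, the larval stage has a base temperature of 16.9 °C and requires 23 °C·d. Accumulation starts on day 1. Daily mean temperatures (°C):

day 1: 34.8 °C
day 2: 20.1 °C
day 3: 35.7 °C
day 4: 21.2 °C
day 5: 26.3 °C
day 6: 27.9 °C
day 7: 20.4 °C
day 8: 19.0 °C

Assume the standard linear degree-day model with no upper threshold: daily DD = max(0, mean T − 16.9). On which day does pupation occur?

day 3

Daily DD above 16.9 °C: 17.9, 3.2, 18.8, 4.3, 9.4, 11.0, 3.5, 2.1.
Cumulative: 17.9, 21.1, 39.9, 44.2, 53.6, 64.6, 68.1, 70.2.
The total first reaches 23 DD on day 3.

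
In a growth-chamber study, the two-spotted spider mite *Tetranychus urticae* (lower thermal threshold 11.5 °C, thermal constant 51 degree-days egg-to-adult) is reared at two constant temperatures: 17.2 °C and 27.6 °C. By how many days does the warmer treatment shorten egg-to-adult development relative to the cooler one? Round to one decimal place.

At 17.2 °C: 51 / (17.2 − 11.5) = 51 / 5.7 = 8.947 d.
At 27.6 °C: 51 / (27.6 − 11.5) = 51 / 16.1 = 3.168 d.
Difference = |8.947 − 3.168| = 5.780 ≈ 5.8 days.

5.8 days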